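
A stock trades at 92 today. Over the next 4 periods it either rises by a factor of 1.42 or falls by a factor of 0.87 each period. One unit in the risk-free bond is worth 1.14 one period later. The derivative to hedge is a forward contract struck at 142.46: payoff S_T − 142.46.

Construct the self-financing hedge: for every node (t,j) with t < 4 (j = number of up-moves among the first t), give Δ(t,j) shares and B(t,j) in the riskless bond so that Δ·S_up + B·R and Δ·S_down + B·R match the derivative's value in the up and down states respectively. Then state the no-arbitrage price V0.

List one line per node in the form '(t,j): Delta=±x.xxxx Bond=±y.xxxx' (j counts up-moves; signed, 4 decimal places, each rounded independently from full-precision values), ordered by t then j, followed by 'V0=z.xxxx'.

(0,0): Delta=1.0000 Bond=-84.3478
(1,0): Delta=1.0000 Bond=-96.1564
(1,1): Delta=1.0000 Bond=-96.1564
(2,0): Delta=1.0000 Bond=-109.6183
(2,1): Delta=1.0000 Bond=-109.6183
(2,2): Delta=1.0000 Bond=-109.6183
(3,0): Delta=1.0000 Bond=-124.9649
(3,1): Delta=1.0000 Bond=-124.9649
(3,2): Delta=1.0000 Bond=-124.9649
(3,3): Delta=1.0000 Bond=-124.9649
V0=7.6522

Risk-neutral probability p* = (R−d)/(u−d) = (1.14−0.87)/(1.42−0.87) = 0.4909.
Payoff layer (t=4): V(4,0)=-89.7534, V(4,1)=-56.4332, V(4,2)=-2.0484, V(4,3)=86.7176, V(4,4)=231.5999
(3,0): S=60.5823. Δ = (V_up−V_dn)/(S_up−S_dn) = (-56.4332−-89.7534)/(86.0268−52.7066) = 1.0000. V = [p*·-56.4332 + (1−p*)·-89.7534]/1.14 = -64.3826. B = V − Δ·S = -124.9649.
(3,1): S=98.8814. Δ = (V_up−V_dn)/(S_up−S_dn) = (-2.0484−-56.4332)/(140.4116−86.0268) = 1.0000. V = [p*·-2.0484 + (1−p*)·-56.4332]/1.14 = -26.0835. B = V − Δ·S = -124.9649.
(3,2): S=161.3927. Δ = (V_up−V_dn)/(S_up−S_dn) = (86.7176−-2.0484)/(229.1776−140.4116) = 1.0000. V = [p*·86.7176 + (1−p*)·-2.0484]/1.14 = 36.4277. B = V − Δ·S = -124.9649.
(3,3): S=263.4225. Δ = (V_up−V_dn)/(S_up−S_dn) = (231.5999−86.7176)/(374.0599−229.1776) = 1.0000. V = [p*·231.5999 + (1−p*)·86.7176]/1.14 = 138.4576. B = V − Δ·S = -124.9649.
(2,0): S=69.6348. Δ = (V_up−V_dn)/(S_up−S_dn) = (-26.0835−-64.3826)/(98.8814−60.5823) = 1.0000. V = [p*·-26.0835 + (1−p*)·-64.3826]/1.14 = -39.9835. B = V − Δ·S = -109.6183.
(2,1): S=113.6568. Δ = (V_up−V_dn)/(S_up−S_dn) = (36.4277−-26.0835)/(161.3927−98.8814) = 1.0000. V = [p*·36.4277 + (1−p*)·-26.0835]/1.14 = 4.0385. B = V − Δ·S = -109.6183.
(2,2): S=185.5088. Δ = (V_up−V_dn)/(S_up−S_dn) = (138.4576−36.4277)/(263.4225−161.3927) = 1.0000. V = [p*·138.4576 + (1−p*)·36.4277]/1.14 = 75.8905. B = V − Δ·S = -109.6183.
(1,0): S=80.0400. Δ = (V_up−V_dn)/(S_up−S_dn) = (4.0385−-39.9835)/(113.6568−69.6348) = 1.0000. V = [p*·4.0385 + (1−p*)·-39.9835]/1.14 = -16.1164. B = V − Δ·S = -96.1564.
(1,1): S=130.6400. Δ = (V_up−V_dn)/(S_up−S_dn) = (75.8905−4.0385)/(185.5088−113.6568) = 1.0000. V = [p*·75.8905 + (1−p*)·4.0385]/1.14 = 34.4836. B = V − Δ·S = -96.1564.
(0,0): S=92.0000. Δ = (V_up−V_dn)/(S_up−S_dn) = (34.4836−-16.1164)/(130.6400−80.0400) = 1.0000. V = [p*·34.4836 + (1−p*)·-16.1164]/1.14 = 7.6522. B = V − Δ·S = -84.3478.
Each (Δ,B) replicates both successor values, so the strategy is self-financing and V0 is arbitrage-free.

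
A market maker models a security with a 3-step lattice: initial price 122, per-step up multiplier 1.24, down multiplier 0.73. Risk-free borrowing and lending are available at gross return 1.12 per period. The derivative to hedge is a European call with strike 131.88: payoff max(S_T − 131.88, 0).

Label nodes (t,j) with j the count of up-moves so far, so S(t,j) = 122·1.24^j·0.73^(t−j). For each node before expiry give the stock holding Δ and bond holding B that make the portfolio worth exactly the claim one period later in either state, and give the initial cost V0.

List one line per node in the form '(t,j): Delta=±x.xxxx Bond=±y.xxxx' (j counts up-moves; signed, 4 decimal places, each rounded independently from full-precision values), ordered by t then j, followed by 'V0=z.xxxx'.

(0,0): Delta=0.7401 Bond=-56.7473
(1,0): Delta=0.0760 Bond=-4.4141
(1,1): Delta=0.8604 Bond=-81.7547
(2,0): Delta=0.0000 Bond=0.0000
(2,1): Delta=0.0898 Bond=-6.4650
(2,2): Delta=1.0000 Bond=-117.7500
V0=33.5475

Under the risk-neutral measure, an up-move has probability p* = (R−d)/(u−d) = 0.7647 and values discount at R = 1.12.
Payoff layer (t=3): V(3,0)=0.0000, V(3,1)=0.0000, V(3,2)=5.0587, V(3,3)=100.7281
  t=2,j=0: stock 65.0138 → up 80.6171 (V=0.0000), down 47.4601 (V=0.0000). Price 0.0000; hedge Δ=0.0000, bond B=0.0000.
  t=2,j=1: stock 110.4344 → up 136.9387 (V=5.0587), down 80.6171 (V=0.0000). Price 3.4539; hedge Δ=0.0898, bond B=-6.4650.
  t=2,j=2: stock 187.5872 → up 232.6081 (V=100.7281), down 136.9387 (V=5.0587). Price 69.8372; hedge Δ=1.0000, bond B=-117.7500.
  t=1,j=0: stock 89.0600 → up 110.4344 (V=3.4539), down 65.0138 (V=0.0000). Price 2.3582; hedge Δ=0.0760, bond B=-4.4141.
  t=1,j=1: stock 151.2800 → up 187.5872 (V=69.8372), down 110.4344 (V=3.4539). Price 48.4086; hedge Δ=0.8604, bond B=-81.7547.
  t=0,j=0: stock 122.0000 → up 151.2800 (V=48.4086), down 89.0600 (V=2.3582). Price 33.5475; hedge Δ=0.7401, bond B=-56.7473.
Check: Δ(0,0)·S0 + B(0,0) = 33.5475 = V0.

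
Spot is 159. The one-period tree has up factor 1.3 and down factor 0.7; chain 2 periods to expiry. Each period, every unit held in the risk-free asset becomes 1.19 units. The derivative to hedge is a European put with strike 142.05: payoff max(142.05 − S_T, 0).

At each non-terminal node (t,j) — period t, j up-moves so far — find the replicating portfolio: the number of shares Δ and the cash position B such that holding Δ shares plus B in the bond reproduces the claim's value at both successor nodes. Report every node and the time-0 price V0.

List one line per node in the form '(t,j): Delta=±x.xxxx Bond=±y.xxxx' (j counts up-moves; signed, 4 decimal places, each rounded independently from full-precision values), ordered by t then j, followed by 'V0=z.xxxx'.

(0,0): Delta=-0.1036 Bond=17.9915
(1,0): Delta=-0.9605 Bond=116.7815
(1,1): Delta=0.0000 Bond=0.0000
V0=1.5224

Risk-neutral probability p* = (R−d)/(u−d) = (1.19−0.7)/(1.3−0.7) = 0.8167.
Payoff layer (t=2): V(2,0)=64.1400, V(2,1)=0.0000, V(2,2)=0.0000
(1,0): S=111.3000. Δ = (V_up−V_dn)/(S_up−S_dn) = (0.0000−64.1400)/(144.6900−77.9100) = -0.9605. V = [p*·0.0000 + (1−p*)·64.1400]/1.19 = 9.8815. B = V − Δ·S = 116.7815.
(1,1): S=206.7000. Δ = (V_up−V_dn)/(S_up−S_dn) = (0.0000−0.0000)/(268.7100−144.6900) = 0.0000. V = [p*·0.0000 + (1−p*)·0.0000]/1.19 = 0.0000. B = V − Δ·S = 0.0000.
(0,0): S=159.0000. Δ = (V_up−V_dn)/(S_up−S_dn) = (0.0000−9.8815)/(206.7000−111.3000) = -0.1036. V = [p*·0.0000 + (1−p*)·9.8815]/1.19 = 1.5224. B = V − Δ·S = 17.9915.
Root portfolio cost Δ·159+B reproduces V0=1.5224.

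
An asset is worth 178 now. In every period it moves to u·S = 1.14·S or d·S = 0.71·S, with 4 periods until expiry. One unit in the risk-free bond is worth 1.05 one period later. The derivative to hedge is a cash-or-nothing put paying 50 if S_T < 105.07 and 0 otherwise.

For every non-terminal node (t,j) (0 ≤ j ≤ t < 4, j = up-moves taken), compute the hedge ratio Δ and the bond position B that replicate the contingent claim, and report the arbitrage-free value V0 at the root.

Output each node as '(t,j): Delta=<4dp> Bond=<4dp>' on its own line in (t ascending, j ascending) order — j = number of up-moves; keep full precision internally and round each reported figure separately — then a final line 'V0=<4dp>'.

No-arbitrage ⇒ martingale measure with p* = (R−d)/(u−d) = 0.7907.
At expiry t=4: V(4,0)=50.0000, V(4,1)=50.0000, V(4,2)=0.0000, V(4,3)=0.0000, V(4,4)=0.0000
Node (3,0) S=63.7082: V=(p*·50.0000+(1−p*)·50.0000)/1.05=47.6190; Δ=(50.0000−50.0000)/(72.6273−45.2328)=0.0000; B=V−Δ·S=47.6190
Node (3,1) S=102.2920: V=(p*·0.0000+(1−p*)·50.0000)/1.05=9.9668; Δ=(0.0000−50.0000)/(116.6128−72.6273)=-1.1367; B=V−Δ·S=126.2458
Node (3,2) S=164.2434: V=(p*·0.0000+(1−p*)·0.0000)/1.05=0.0000; Δ=(0.0000−0.0000)/(187.2375−116.6128)=0.0000; B=V−Δ·S=0.0000
Node (3,3) S=263.7148: V=(p*·0.0000+(1−p*)·0.0000)/1.05=0.0000; Δ=(0.0000−0.0000)/(300.6349−187.2375)=0.0000; B=V−Δ·S=0.0000
Node (2,0) S=89.7298: V=(p*·9.9668+(1−p*)·47.6190)/1.05=16.9976; Δ=(9.9668−47.6190)/(102.2920−63.7082)=-0.9759; B=V−Δ·S=104.5610
Node (2,1) S=144.0732: V=(p*·0.0000+(1−p*)·9.9668)/1.05=1.9867; Δ=(0.0000−9.9668)/(164.2434−102.2920)=-0.1609; B=V−Δ·S=25.1653
Node (2,2) S=231.3288: V=(p*·0.0000+(1−p*)·0.0000)/1.05=0.0000; Δ=(0.0000−0.0000)/(263.7148−164.2434)=0.0000; B=V−Δ·S=0.0000
Node (1,0) S=126.3800: V=(p*·1.9867+(1−p*)·16.9976)/1.05=4.8843; Δ=(1.9867−16.9976)/(144.0732−89.7298)=-0.2762; B=V−Δ·S=39.7933
Node (1,1) S=202.9200: V=(p*·0.0000+(1−p*)·1.9867)/1.05=0.3960; Δ=(0.0000−1.9867)/(231.3288−144.0732)=-0.0228; B=V−Δ·S=5.0163
Node (0,0) S=178.0000: V=(p*·0.3960+(1−p*)·4.8843)/1.05=1.2718; Δ=(0.3960−4.8843)/(202.9200−126.3800)=-0.0586; B=V−Δ·S=11.7098
Each (Δ,B) replicates both successor values, so the strategy is self-financing and V0 is arbitrage-free.

(0,0): Delta=-0.0586 Bond=11.7098
(1,0): Delta=-0.2762 Bond=39.7933
(1,1): Delta=-0.0228 Bond=5.0163
(2,0): Delta=-0.9759 Bond=104.5610
(2,1): Delta=-0.1609 Bond=25.1653
(2,2): Delta=0.0000 Bond=0.0000
(3,0): Delta=0.0000 Bond=47.6190
(3,1): Delta=-1.1367 Bond=126.2458
(3,2): Delta=0.0000 Bond=0.0000
(3,3): Delta=0.0000 Bond=0.0000
V0=1.2718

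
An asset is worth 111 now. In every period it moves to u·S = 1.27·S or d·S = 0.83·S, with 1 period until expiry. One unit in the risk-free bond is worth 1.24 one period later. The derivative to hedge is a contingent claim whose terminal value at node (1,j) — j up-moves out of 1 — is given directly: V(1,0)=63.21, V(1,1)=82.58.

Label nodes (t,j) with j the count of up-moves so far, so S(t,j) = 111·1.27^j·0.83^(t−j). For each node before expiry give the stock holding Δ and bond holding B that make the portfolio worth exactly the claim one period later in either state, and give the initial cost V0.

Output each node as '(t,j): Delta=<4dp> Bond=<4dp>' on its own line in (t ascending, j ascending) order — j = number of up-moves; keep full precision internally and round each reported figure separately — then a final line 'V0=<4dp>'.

(0,0): Delta=0.3966 Bond=21.5090
V0=65.5317

No-arbitrage ⇒ martingale measure with p* = (R−d)/(u−d) = 0.9318.
Payoff layer (t=1): V(1,0)=63.2100, V(1,1)=82.5800
  t=0,j=0: stock 111.0000 → up 140.9700 (V=82.5800), down 92.1300 (V=63.2100). Price 65.5317; hedge Δ=0.3966, bond B=21.5090.
Each (Δ,B) replicates both successor values, so the strategy is self-financing and V0 is arbitrage-free.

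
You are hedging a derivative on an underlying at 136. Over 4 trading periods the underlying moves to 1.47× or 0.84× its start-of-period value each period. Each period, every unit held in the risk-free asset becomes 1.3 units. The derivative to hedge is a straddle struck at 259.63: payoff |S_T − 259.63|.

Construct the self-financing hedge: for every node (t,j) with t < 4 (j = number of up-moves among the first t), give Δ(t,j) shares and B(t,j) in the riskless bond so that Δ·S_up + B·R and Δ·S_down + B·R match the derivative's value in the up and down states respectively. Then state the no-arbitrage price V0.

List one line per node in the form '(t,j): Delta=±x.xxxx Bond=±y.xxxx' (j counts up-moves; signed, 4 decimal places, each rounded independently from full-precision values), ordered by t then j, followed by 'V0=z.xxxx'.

(0,0): Delta=0.5991 Bond=-21.4764
(1,0): Delta=-0.0948 Bond=51.3576
(1,1): Delta=0.7457 Bond=-57.2173
(2,0): Delta=-1.0000 Bond=153.6272
(2,1): Delta=0.0963 Bond=34.6635
(2,2): Delta=0.8828 Bond=-114.6821
(3,0): Delta=-1.0000 Bond=199.7154
(3,1): Delta=-1.0000 Bond=199.7154
(3,2): Delta=0.3279 Bond=-12.0918
(3,3): Delta=1.0000 Bond=-199.7154
V0=60.0052

Under the risk-neutral measure, an up-move has probability p* = (R−d)/(u−d) = 0.7302 and values discount at R = 1.3.
Terminal payoffs: V(4,0)=191.9195, V(4,1)=141.1366, V(4,2)=52.2666, V(4,3)=103.2560, V(4,4)=375.4205
(3,0): S=80.6077. Δ = (V_up−V_dn)/(S_up−S_dn) = (141.1366−191.9195)/(118.4934−67.7105) = -1.0000. V = [p*·141.1366 + (1−p*)·191.9195]/1.3 = 119.1076. B = V − Δ·S = 199.7154.
(3,1): S=141.0636. Δ = (V_up−V_dn)/(S_up−S_dn) = (52.2666−141.1366)/(207.3634−118.4934) = -1.0000. V = [p*·52.2666 + (1−p*)·141.1366]/1.3 = 58.6518. B = V − Δ·S = 199.7154.
(3,2): S=246.8612. Δ = (V_up−V_dn)/(S_up−S_dn) = (103.2560−52.2666)/(362.8860−207.3634) = 0.3279. V = [p*·103.2560 + (1−p*)·52.2666]/1.3 = 68.8438. B = V − Δ·S = -12.0918.
(3,3): S=432.0071. Δ = (V_up−V_dn)/(S_up−S_dn) = (375.4205−103.2560)/(635.0505−362.8860) = 1.0000. V = [p*·375.4205 + (1−p*)·103.2560]/1.3 = 232.2917. B = V − Δ·S = -199.7154.
(2,0): S=95.9616. Δ = (V_up−V_dn)/(S_up−S_dn) = (58.6518−119.1076)/(141.0636−80.6077) = -1.0000. V = [p*·58.6518 + (1−p*)·119.1076]/1.3 = 57.6656. B = V − Δ·S = 153.6272.
(2,1): S=167.9328. Δ = (V_up−V_dn)/(S_up−S_dn) = (68.8438−58.6518)/(246.8612−141.0636) = 0.0963. V = [p*·68.8438 + (1−p*)·58.6518]/1.3 = 50.8412. B = V − Δ·S = 34.6635.
(2,2): S=293.8824. Δ = (V_up−V_dn)/(S_up−S_dn) = (232.2917−68.8438)/(432.0071−246.8612) = 0.8828. V = [p*·232.2917 + (1−p*)·68.8438]/1.3 = 144.7590. B = V − Δ·S = -114.6821.
(1,0): S=114.2400. Δ = (V_up−V_dn)/(S_up−S_dn) = (50.8412−57.6656)/(167.9328−95.9616) = -0.0948. V = [p*·50.8412 + (1−p*)·57.6656]/1.3 = 40.5252. B = V − Δ·S = 51.3576.
(1,1): S=199.9200. Δ = (V_up−V_dn)/(S_up−S_dn) = (144.7590−50.8412)/(293.8824−167.9328) = 0.7457. V = [p*·144.7590 + (1−p*)·50.8412]/1.3 = 91.8586. B = V − Δ·S = -57.2173.
(0,0): S=136.0000. Δ = (V_up−V_dn)/(S_up−S_dn) = (91.8586−40.5252)/(199.9200−114.2400) = 0.5991. V = [p*·91.8586 + (1−p*)·40.5252]/1.3 = 60.0052. B = V − Δ·S = -21.4764.
Root portfolio cost Δ·136+B reproduces V0=60.0052.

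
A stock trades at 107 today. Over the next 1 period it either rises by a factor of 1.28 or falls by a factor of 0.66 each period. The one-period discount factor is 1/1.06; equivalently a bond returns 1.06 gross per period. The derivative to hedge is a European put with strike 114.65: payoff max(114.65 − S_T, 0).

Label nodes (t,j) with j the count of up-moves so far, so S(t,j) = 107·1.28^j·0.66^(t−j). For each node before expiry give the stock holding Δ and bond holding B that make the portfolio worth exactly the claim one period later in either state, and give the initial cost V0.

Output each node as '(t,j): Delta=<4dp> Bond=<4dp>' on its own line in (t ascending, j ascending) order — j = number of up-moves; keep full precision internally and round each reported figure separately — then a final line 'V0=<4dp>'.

Under the risk-neutral measure, an up-move has probability p* = (R−d)/(u−d) = 0.6452 and values discount at R = 1.06.
Payoff layer (t=1): V(1,0)=44.0300, V(1,1)=0.0000
(0,0): S=107.0000. Δ = (V_up−V_dn)/(S_up−S_dn) = (0.0000−44.0300)/(136.9600−70.6200) = -0.6637. V = [p*·0.0000 + (1−p*)·44.0300]/1.06 = 14.7392. B = V − Δ·S = 85.7553.
The time-0 hedge costs 14.7392, which is the no-arbitrage price.

(0,0): Delta=-0.6637 Bond=85.7553
V0=14.7392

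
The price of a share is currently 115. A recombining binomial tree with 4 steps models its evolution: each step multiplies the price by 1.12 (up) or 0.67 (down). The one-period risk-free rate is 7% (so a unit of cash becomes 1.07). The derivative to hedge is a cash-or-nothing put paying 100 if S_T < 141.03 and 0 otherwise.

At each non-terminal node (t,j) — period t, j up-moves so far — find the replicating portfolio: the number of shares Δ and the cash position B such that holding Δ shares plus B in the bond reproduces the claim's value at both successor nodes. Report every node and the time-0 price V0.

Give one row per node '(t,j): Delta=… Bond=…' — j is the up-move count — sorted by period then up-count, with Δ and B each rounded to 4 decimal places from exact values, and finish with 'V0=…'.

The replicating-portfolio and risk-neutral prices coincide; use p* = (1.07−0.67)/(1.12−0.67) = 0.8889 for the latter.
At expiry t=4: V(4,0)=100.0000, V(4,1)=100.0000, V(4,2)=100.0000, V(4,3)=100.0000, V(4,4)=0.0000
(3,0): S=34.5877. Δ = (V_up−V_dn)/(S_up−S_dn) = (100.0000−100.0000)/(38.7383−23.1738) = 0.0000. V = [p*·100.0000 + (1−p*)·100.0000]/1.07 = 93.4579. B = V − Δ·S = 93.4579.
(3,1): S=57.8183. Δ = (V_up−V_dn)/(S_up−S_dn) = (100.0000−100.0000)/(64.7565−38.7383) = 0.0000. V = [p*·100.0000 + (1−p*)·100.0000]/1.07 = 93.4579. B = V − Δ·S = 93.4579.
(3,2): S=96.6515. Δ = (V_up−V_dn)/(S_up−S_dn) = (100.0000−100.0000)/(108.2497−64.7565) = 0.0000. V = [p*·100.0000 + (1−p*)·100.0000]/1.07 = 93.4579. B = V − Δ·S = 93.4579.
(3,3): S=161.5667. Δ = (V_up−V_dn)/(S_up−S_dn) = (0.0000−100.0000)/(180.9547−108.2497) = -1.3754. V = [p*·0.0000 + (1−p*)·100.0000]/1.07 = 10.3842. B = V − Δ·S = 232.6064.
(2,0): S=51.6235. Δ = (V_up−V_dn)/(S_up−S_dn) = (93.4579−93.4579)/(57.8183−34.5877) = 0.0000. V = [p*·93.4579 + (1−p*)·93.4579]/1.07 = 87.3439. B = V − Δ·S = 87.3439.
(2,1): S=86.2960. Δ = (V_up−V_dn)/(S_up−S_dn) = (93.4579−93.4579)/(96.6515−57.8183) = 0.0000. V = [p*·93.4579 + (1−p*)·93.4579]/1.07 = 87.3439. B = V − Δ·S = 87.3439.
(2,2): S=144.2560. Δ = (V_up−V_dn)/(S_up−S_dn) = (10.3842−93.4579)/(161.5667−96.6515) = -1.2797. V = [p*·10.3842 + (1−p*)·93.4579]/1.07 = 18.3314. B = V − Δ·S = 202.9397.
(1,0): S=77.0500. Δ = (V_up−V_dn)/(S_up−S_dn) = (87.3439−87.3439)/(86.2960−51.6235) = 0.0000. V = [p*·87.3439 + (1−p*)·87.3439]/1.07 = 81.6298. B = V − Δ·S = 81.6298.
(1,1): S=128.8000. Δ = (V_up−V_dn)/(S_up−S_dn) = (18.3314−87.3439)/(144.2560−86.2960) = -1.1907. V = [p*·18.3314 + (1−p*)·87.3439]/1.07 = 24.2986. B = V − Δ·S = 177.6596.
(0,0): S=115.0000. Δ = (V_up−V_dn)/(S_up−S_dn) = (24.2986−81.6298)/(128.8000−77.0500) = -1.1078. V = [p*·24.2986 + (1−p*)·81.6298]/1.07 = 28.6623. B = V − Δ·S = 156.0650.
Each (Δ,B) replicates both successor values, so the strategy is self-financing and V0 is arbitrage-free.

(0,0): Delta=-1.1078 Bond=156.0650
(1,0): Delta=0.0000 Bond=81.6298
(1,1): Delta=-1.1907 Bond=177.6596
(2,0): Delta=0.0000 Bond=87.3439
(2,1): Delta=0.0000 Bond=87.3439
(2,2): Delta=-1.2797 Bond=202.9397
(3,0): Delta=0.0000 Bond=93.4579
(3,1): Delta=0.0000 Bond=93.4579
(3,2): Delta=0.0000 Bond=93.4579
(3,3): Delta=-1.3754 Bond=232.6064
V0=28.6623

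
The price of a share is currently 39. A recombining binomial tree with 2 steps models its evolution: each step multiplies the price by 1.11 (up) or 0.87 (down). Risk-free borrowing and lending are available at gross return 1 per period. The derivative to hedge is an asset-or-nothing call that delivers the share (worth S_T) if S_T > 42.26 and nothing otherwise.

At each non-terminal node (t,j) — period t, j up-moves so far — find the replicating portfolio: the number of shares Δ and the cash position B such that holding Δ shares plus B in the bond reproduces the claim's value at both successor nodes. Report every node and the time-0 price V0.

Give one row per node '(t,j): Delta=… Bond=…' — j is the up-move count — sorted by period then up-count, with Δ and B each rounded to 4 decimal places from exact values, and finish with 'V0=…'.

The replicating-portfolio and risk-neutral prices coincide; use p* = (1−0.87)/(1.11−0.87) = 0.5417 for the latter.
Terminal payoffs: V(2,0)=0.0000, V(2,1)=0.0000, V(2,2)=48.0519
Node (1,0) S=33.9300: V=(p*·0.0000+(1−p*)·0.0000)/1=0.0000; Δ=(0.0000−0.0000)/(37.6623−29.5191)=0.0000; B=V−Δ·S=0.0000
Node (1,1) S=43.2900: V=(p*·48.0519+(1−p*)·0.0000)/1=26.0281; Δ=(48.0519−0.0000)/(48.0519−37.6623)=4.6250; B=V−Δ·S=-174.1881
Node (0,0) S=39.0000: V=(p*·26.0281+(1−p*)·0.0000)/1=14.0986; Δ=(26.0281−0.0000)/(43.2900−33.9300)=2.7808; B=V−Δ·S=-94.3519
Self-financing check: at every node Δ·S+B equals the discounted successor values.

(0,0): Delta=2.7808 Bond=-94.3519
(1,0): Delta=0.0000 Bond=0.0000
(1,1): Delta=4.6250 Bond=-174.1881
V0=14.0986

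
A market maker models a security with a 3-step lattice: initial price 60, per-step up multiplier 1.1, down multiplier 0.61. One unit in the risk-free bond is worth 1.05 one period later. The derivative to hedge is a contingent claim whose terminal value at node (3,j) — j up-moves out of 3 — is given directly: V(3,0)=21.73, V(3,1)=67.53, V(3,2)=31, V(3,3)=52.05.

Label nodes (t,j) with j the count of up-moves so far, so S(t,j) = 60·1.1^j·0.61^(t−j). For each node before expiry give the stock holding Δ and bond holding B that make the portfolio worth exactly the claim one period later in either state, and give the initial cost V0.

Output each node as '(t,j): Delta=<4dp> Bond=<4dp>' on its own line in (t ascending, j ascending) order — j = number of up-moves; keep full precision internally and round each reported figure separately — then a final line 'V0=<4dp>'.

Since d<R<u, set p* = (R−d)/(u−d) = 0.8980; price each node as the discounted p*-expectation of its children.
Payoff layer (t=3): V(3,0)=21.7300, V(3,1)=67.5300, V(3,2)=31.0000, V(3,3)=52.0500
  t=2,j=0: stock 22.3260 → up 24.5586 (V=67.5300), down 13.6189 (V=21.7300). Price 59.8634; hedge Δ=4.1866, bond B=-33.6060.
  t=2,j=1: stock 40.2600 → up 44.2860 (V=31.0000), down 24.5586 (V=67.5300). Price 33.0739; hedge Δ=-1.8517, bond B=107.6249.
  t=2,j=2: stock 72.6000 → up 79.8600 (V=52.0500), down 44.2860 (V=31.0000). Price 47.5258; hedge Δ=0.5917, bond B=4.5666.
  t=1,j=0: stock 36.6000 → up 40.2600 (V=33.0739), down 22.3260 (V=59.8634). Price 34.1024; hedge Δ=-1.4938, bond B=88.7748.
  t=1,j=1: stock 66.0000 → up 72.6000 (V=47.5258), down 40.2600 (V=33.0739). Price 43.8582; hedge Δ=0.4469, bond B=14.3645.
  t=0,j=0: stock 60.0000 → up 66.0000 (V=43.8582), down 36.6000 (V=34.1024). Price 40.8216; hedge Δ=0.3318, bond B=20.9118.
Check: Δ(0,0)·S0 + B(0,0) = 40.8216 = V0.

(0,0): Delta=0.3318 Bond=20.9118
(1,0): Delta=-1.4938 Bond=88.7748
(1,1): Delta=0.4469 Bond=14.3645
(2,0): Delta=4.1866 Bond=-33.6060
(2,1): Delta=-1.8517 Bond=107.6249
(2,2): Delta=0.5917 Bond=4.5666
V0=40.8216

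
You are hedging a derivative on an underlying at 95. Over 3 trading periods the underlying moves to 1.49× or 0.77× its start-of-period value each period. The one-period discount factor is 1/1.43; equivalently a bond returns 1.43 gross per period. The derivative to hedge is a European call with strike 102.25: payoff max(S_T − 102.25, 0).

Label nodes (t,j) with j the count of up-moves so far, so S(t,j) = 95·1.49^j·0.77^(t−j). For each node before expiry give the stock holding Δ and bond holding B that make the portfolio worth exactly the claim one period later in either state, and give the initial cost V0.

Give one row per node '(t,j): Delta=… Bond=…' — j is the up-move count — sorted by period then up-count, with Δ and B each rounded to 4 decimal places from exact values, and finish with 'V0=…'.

No-arbitrage ⇒ martingale measure with p* = (R−d)/(u−d) = 0.9167.
Terminal values V(3,·): V(3,0)=0.0000, V(3,1)=0.0000, V(3,2)=60.1503, V(3,3)=212.0052
(2,0): S=56.3255. Δ = (V_up−V_dn)/(S_up−S_dn) = (0.0000−0.0000)/(83.9250−43.3706) = 0.0000. V = [p*·0.0000 + (1−p*)·0.0000]/1.43 = 0.0000. B = V − Δ·S = 0.0000.
(2,1): S=108.9935. Δ = (V_up−V_dn)/(S_up−S_dn) = (60.1503−0.0000)/(162.4003−83.9250) = 0.7665. V = [p*·60.1503 + (1−p*)·0.0000]/1.43 = 38.5579. B = V − Δ·S = -44.9842.
(2,2): S=210.9095. Δ = (V_up−V_dn)/(S_up−S_dn) = (212.0052−60.1503)/(314.2552−162.4003) = 1.0000. V = [p*·212.0052 + (1−p*)·60.1503]/1.43 = 139.4060. B = V − Δ·S = -71.5035.
(1,0): S=73.1500. Δ = (V_up−V_dn)/(S_up−S_dn) = (38.5579−0.0000)/(108.9935−56.3255) = 0.7321. V = [p*·38.5579 + (1−p*)·0.0000]/1.43 = 24.7166. B = V − Δ·S = -28.8360.
(1,1): S=141.5500. Δ = (V_up−V_dn)/(S_up−S_dn) = (139.4060−38.5579)/(210.9095−108.9935) = 0.9895. V = [p*·139.4060 + (1−p*)·38.5579]/1.43 = 91.6098. B = V − Δ·S = -48.4570.
(0,0): S=95.0000. Δ = (V_up−V_dn)/(S_up−S_dn) = (91.6098−24.7166)/(141.5500−73.1500) = 0.9780. V = [p*·91.6098 + (1−p*)·24.7166]/1.43 = 60.1646. B = V − Δ·S = -32.7426.
Root portfolio cost Δ·95+B reproduces V0=60.1646.

(0,0): Delta=0.9780 Bond=-32.7426
(1,0): Delta=0.7321 Bond=-28.8360
(1,1): Delta=0.9895 Bond=-48.4570
(2,0): Delta=0.0000 Bond=0.0000
(2,1): Delta=0.7665 Bond=-44.9842
(2,2): Delta=1.0000 Bond=-71.5035
V0=60.1646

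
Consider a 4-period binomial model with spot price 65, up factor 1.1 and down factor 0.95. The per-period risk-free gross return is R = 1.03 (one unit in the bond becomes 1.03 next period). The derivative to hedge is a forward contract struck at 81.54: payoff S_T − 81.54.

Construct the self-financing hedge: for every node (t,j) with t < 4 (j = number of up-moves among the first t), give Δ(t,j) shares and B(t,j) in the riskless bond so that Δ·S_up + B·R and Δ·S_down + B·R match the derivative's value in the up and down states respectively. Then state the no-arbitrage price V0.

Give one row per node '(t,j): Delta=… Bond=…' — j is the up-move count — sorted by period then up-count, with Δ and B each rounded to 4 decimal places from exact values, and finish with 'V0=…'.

Risk-neutral probability p* = (R−d)/(u−d) = (1.03−0.95)/(1.1−0.95) = 0.5333.
Terminal payoffs: V(4,0)=-28.5971, V(4,1)=-20.2377, V(4,2)=-10.5584, V(4,3)=0.6493, V(4,4)=13.6265
(3,0): S=55.7294. Δ = (V_up−V_dn)/(S_up−S_dn) = (-20.2377−-28.5971)/(61.3023−52.9429) = 1.0000. V = [p*·-20.2377 + (1−p*)·-28.5971]/1.03 = -23.4357. B = V − Δ·S = -79.1650.
(3,1): S=64.5288. Δ = (V_up−V_dn)/(S_up−S_dn) = (-10.5584−-20.2377)/(70.9816−61.3023) = 1.0000. V = [p*·-10.5584 + (1−p*)·-20.2377]/1.03 = -14.6363. B = V − Δ·S = -79.1650.
(3,2): S=74.7175. Δ = (V_up−V_dn)/(S_up−S_dn) = (0.6493−-10.5584)/(82.1893−70.9816) = 1.0000. V = [p*·0.6493 + (1−p*)·-10.5584]/1.03 = -4.4475. B = V − Δ·S = -79.1650.
(3,3): S=86.5150. Δ = (V_up−V_dn)/(S_up−S_dn) = (13.6265−0.6493)/(95.1665−82.1893) = 1.0000. V = [p*·13.6265 + (1−p*)·0.6493]/1.03 = 7.3500. B = V − Δ·S = -79.1650.
(2,0): S=58.6625. Δ = (V_up−V_dn)/(S_up−S_dn) = (-14.6363−-23.4357)/(64.5288−55.7294) = 1.0000. V = [p*·-14.6363 + (1−p*)·-23.4357]/1.03 = -18.1968. B = V − Δ·S = -76.8593.
(2,1): S=67.9250. Δ = (V_up−V_dn)/(S_up−S_dn) = (-4.4475−-14.6363)/(74.7175−64.5287) = 1.0000. V = [p*·-4.4475 + (1−p*)·-14.6363]/1.03 = -8.9343. B = V − Δ·S = -76.8593.
(2,2): S=78.6500. Δ = (V_up−V_dn)/(S_up−S_dn) = (7.3500−-4.4475)/(86.5150−74.7175) = 1.0000. V = [p*·7.3500 + (1−p*)·-4.4475]/1.03 = 1.7907. B = V − Δ·S = -76.8593.
(1,0): S=61.7500. Δ = (V_up−V_dn)/(S_up−S_dn) = (-8.9343−-18.1968)/(67.9250−58.6625) = 1.0000. V = [p*·-8.9343 + (1−p*)·-18.1968]/1.03 = -12.8707. B = V − Δ·S = -74.6207.
(1,1): S=71.5000. Δ = (V_up−V_dn)/(S_up−S_dn) = (1.7907−-8.9343)/(78.6500−67.9250) = 1.0000. V = [p*·1.7907 + (1−p*)·-8.9343]/1.03 = -3.1207. B = V − Δ·S = -74.6207.
(0,0): S=65.0000. Δ = (V_up−V_dn)/(S_up−S_dn) = (-3.1207−-12.8707)/(71.5000−61.7500) = 1.0000. V = [p*·-3.1207 + (1−p*)·-12.8707]/1.03 = -7.4472. B = V − Δ·S = -72.4472.
Check: Δ(0,0)·S0 + B(0,0) = -7.4472 = V0.

(0,0): Delta=1.0000 Bond=-72.4472
(1,0): Delta=1.0000 Bond=-74.6207
(1,1): Delta=1.0000 Bond=-74.6207
(2,0): Delta=1.0000 Bond=-76.8593
(2,1): Delta=1.0000 Bond=-76.8593
(2,2): Delta=1.0000 Bond=-76.8593
(3,0): Delta=1.0000 Bond=-79.1650
(3,1): Delta=1.0000 Bond=-79.1650
(3,2): Delta=1.0000 Bond=-79.1650
(3,3): Delta=1.0000 Bond=-79.1650
V0=-7.4472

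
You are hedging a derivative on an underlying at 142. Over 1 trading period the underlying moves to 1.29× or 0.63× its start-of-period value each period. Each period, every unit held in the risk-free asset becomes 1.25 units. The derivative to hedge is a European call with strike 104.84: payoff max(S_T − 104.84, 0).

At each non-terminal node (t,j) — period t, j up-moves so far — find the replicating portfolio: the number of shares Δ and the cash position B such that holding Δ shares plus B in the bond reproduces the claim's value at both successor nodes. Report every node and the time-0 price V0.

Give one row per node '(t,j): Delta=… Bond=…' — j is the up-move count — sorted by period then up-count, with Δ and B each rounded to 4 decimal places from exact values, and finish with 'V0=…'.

(0,0): Delta=0.8359 Bond=-59.8233
V0=58.8737

The replicating-portfolio and risk-neutral prices coincide; use p* = (1.25−0.63)/(1.29−0.63) = 0.9394 for the latter.
Terminal values V(1,·): V(1,0)=0.0000, V(1,1)=78.3400
(0,0): S=142.0000. Δ = (V_up−V_dn)/(S_up−S_dn) = (78.3400−0.0000)/(183.1800−89.4600) = 0.8359. V = [p*·78.3400 + (1−p*)·0.0000]/1.25 = 58.8737. B = V − Δ·S = -59.8233.
Each (Δ,B) replicates both successor values, so the strategy is self-financing and V0 is arbitrage-free.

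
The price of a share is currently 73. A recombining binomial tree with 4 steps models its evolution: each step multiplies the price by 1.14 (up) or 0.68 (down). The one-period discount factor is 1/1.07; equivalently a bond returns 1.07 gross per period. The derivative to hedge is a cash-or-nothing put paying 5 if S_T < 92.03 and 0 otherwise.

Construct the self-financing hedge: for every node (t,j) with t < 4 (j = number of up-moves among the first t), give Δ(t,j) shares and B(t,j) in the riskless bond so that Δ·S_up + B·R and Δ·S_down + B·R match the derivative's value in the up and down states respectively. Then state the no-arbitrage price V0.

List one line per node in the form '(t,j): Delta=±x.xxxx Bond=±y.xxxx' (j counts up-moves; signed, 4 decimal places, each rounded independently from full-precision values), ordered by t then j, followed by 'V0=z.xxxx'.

(0,0): Delta=-0.0741 Bond=7.2509
(1,0): Delta=0.0000 Bond=4.0815
(1,1): Delta=-0.0820 Bond=8.4184
(2,0): Delta=0.0000 Bond=4.3672
(2,1): Delta=0.0000 Bond=4.3672
(2,2): Delta=-0.0908 Bond=9.8406
(3,0): Delta=0.0000 Bond=4.6729
(3,1): Delta=0.0000 Bond=4.6729
(3,2): Delta=0.0000 Bond=4.6729
(3,3): Delta=-0.1005 Bond=11.5807
V0=1.8436

Under the risk-neutral measure, an up-move has probability p* = (R−d)/(u−d) = 0.8478 and values discount at R = 1.07.
Terminal values V(4,·): V(4,0)=5.0000, V(4,1)=5.0000, V(4,2)=5.0000, V(4,3)=5.0000, V(4,4)=0.0000
(3,0): S=22.9535. Δ = (V_up−V_dn)/(S_up−S_dn) = (5.0000−5.0000)/(26.1670−15.6084) = 0.0000. V = [p*·5.0000 + (1−p*)·5.0000]/1.07 = 4.6729. B = V − Δ·S = 4.6729.
(3,1): S=38.4809. Δ = (V_up−V_dn)/(S_up−S_dn) = (5.0000−5.0000)/(43.8683−26.1670) = 0.0000. V = [p*·5.0000 + (1−p*)·5.0000]/1.07 = 4.6729. B = V − Δ·S = 4.6729.
(3,2): S=64.5121. Δ = (V_up−V_dn)/(S_up−S_dn) = (5.0000−5.0000)/(73.5438−43.8683) = 0.0000. V = [p*·5.0000 + (1−p*)·5.0000]/1.07 = 4.6729. B = V − Δ·S = 4.6729.
(3,3): S=108.1527. Δ = (V_up−V_dn)/(S_up−S_dn) = (0.0000−5.0000)/(123.2941−73.5438) = -0.1005. V = [p*·0.0000 + (1−p*)·5.0000]/1.07 = 0.7111. B = V − Δ·S = 11.5807.
(2,0): S=33.7552. Δ = (V_up−V_dn)/(S_up−S_dn) = (4.6729−4.6729)/(38.4809−22.9535) = 0.0000. V = [p*·4.6729 + (1−p*)·4.6729]/1.07 = 4.3672. B = V − Δ·S = 4.3672.
(2,1): S=56.5896. Δ = (V_up−V_dn)/(S_up−S_dn) = (4.6729−4.6729)/(64.5121−38.4809) = 0.0000. V = [p*·4.6729 + (1−p*)·4.6729]/1.07 = 4.3672. B = V − Δ·S = 4.3672.
(2,2): S=94.8708. Δ = (V_up−V_dn)/(S_up−S_dn) = (0.7111−4.6729)/(108.1527−64.5121) = -0.0908. V = [p*·0.7111 + (1−p*)·4.6729]/1.07 = 1.2280. B = V − Δ·S = 9.8406.
(1,0): S=49.6400. Δ = (V_up−V_dn)/(S_up−S_dn) = (4.3672−4.3672)/(56.5896−33.7552) = 0.0000. V = [p*·4.3672 + (1−p*)·4.3672]/1.07 = 4.0815. B = V − Δ·S = 4.0815.
(1,1): S=83.2200. Δ = (V_up−V_dn)/(S_up−S_dn) = (1.2280−4.3672)/(94.8708−56.5896) = -0.0820. V = [p*·1.2280 + (1−p*)·4.3672]/1.07 = 1.5941. B = V − Δ·S = 8.4184.
(0,0): S=73.0000. Δ = (V_up−V_dn)/(S_up−S_dn) = (1.5941−4.0815)/(83.2200−49.6400) = -0.0741. V = [p*·1.5941 + (1−p*)·4.0815]/1.07 = 1.8436. B = V − Δ·S = 7.2509.
Each (Δ,B) replicates both successor values, so the strategy is self-financing and V0 is arbitrage-free.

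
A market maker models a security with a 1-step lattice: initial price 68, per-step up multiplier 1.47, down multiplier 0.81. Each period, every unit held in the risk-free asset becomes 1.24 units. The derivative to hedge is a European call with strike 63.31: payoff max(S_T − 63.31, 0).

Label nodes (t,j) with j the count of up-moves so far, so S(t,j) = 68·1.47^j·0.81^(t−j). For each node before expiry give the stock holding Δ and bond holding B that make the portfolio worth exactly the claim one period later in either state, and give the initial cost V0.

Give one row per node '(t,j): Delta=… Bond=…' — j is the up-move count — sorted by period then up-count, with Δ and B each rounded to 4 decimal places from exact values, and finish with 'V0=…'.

The replicating-portfolio and risk-neutral prices coincide; use p* = (1.24−0.81)/(1.47−0.81) = 0.6515 for the latter.
Terminal values V(1,·): V(1,0)=0.0000, V(1,1)=36.6500
Node (0,0) S=68.0000: V=(p*·36.6500+(1−p*)·0.0000)/1.24=19.2565; Δ=(36.6500−0.0000)/(99.9600−55.0800)=0.8166; B=V−Δ·S=-36.2738
Self-financing check: at every node Δ·S+B equals the discounted successor values.

(0,0): Delta=0.8166 Bond=-36.2738
V0=19.2565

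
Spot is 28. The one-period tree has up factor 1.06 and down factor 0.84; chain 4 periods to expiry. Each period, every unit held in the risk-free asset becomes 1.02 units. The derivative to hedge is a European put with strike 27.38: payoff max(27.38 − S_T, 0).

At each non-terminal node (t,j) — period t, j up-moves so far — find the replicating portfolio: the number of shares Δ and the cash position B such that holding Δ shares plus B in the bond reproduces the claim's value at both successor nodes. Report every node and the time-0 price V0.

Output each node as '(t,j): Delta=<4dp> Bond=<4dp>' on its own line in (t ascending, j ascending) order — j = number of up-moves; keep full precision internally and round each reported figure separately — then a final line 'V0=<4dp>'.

(0,0): Delta=-0.3500 Bond=10.6258
(1,0): Delta=-0.9213 Bond=24.2769
(1,1): Delta=-0.2493 Bond=7.8519
(2,0): Delta=-1.0000 Bond=26.3168
(2,1): Delta=-0.9075 Bond=24.4170
(2,2): Delta=-0.1334 Bond=4.3627
(3,0): Delta=-1.0000 Bond=26.8431
(3,1): Delta=-1.0000 Bond=26.8431
(3,2): Delta=-0.8912 Bond=24.4748
(3,3): Delta=0.0000 Bond=0.0000
V0=0.8270

Risk-neutral probability p* = (R−d)/(u−d) = (1.02−0.84)/(1.06−0.84) = 0.8182.
Payoff layer (t=4): V(4,0)=13.4396, V(4,1)=9.7885, V(4,2)=5.1813, V(4,3)=0.0000, V(4,4)=0.0000
  t=3,j=0: stock 16.5957 → up 17.5915 (V=9.7885), down 13.9404 (V=13.4396). Price 10.2474; hedge Δ=-1.0000, bond B=26.8431.
  t=3,j=1: stock 20.9422 → up 22.1987 (V=5.1813), down 17.5915 (V=9.7885). Price 5.9009; hedge Δ=-1.0000, bond B=26.8431.
  t=3,j=2: stock 26.4271 → up 28.0127 (V=0.0000), down 22.1987 (V=5.1813). Price 0.9236; hedge Δ=-0.8912, bond B=24.4748.
  t=3,j=3: stock 33.3484 → up 35.3494 (V=0.0000), down 28.0127 (V=0.0000). Price 0.0000; hedge Δ=0.0000, bond B=0.0000.
  t=2,j=0: stock 19.7568 → up 20.9422 (V=5.9009), down 16.5957 (V=10.2474). Price 6.5600; hedge Δ=-1.0000, bond B=26.3168.
  t=2,j=1: stock 24.9312 → up 26.4271 (V=0.9236), down 20.9422 (V=5.9009). Price 1.7927; hedge Δ=-0.9075, bond B=24.4170.
  t=2,j=2: stock 31.4608 → up 33.3484 (V=0.0000), down 26.4271 (V=0.9236). Price 0.1646; hedge Δ=-0.1334, bond B=4.3627.
  t=1,j=0: stock 23.5200 → up 24.9312 (V=1.7927), down 19.7568 (V=6.5600). Price 2.6073; hedge Δ=-0.9213, bond B=24.2769.
  t=1,j=1: stock 29.6800 → up 31.4608 (V=0.1646), down 24.9312 (V=1.7927). Price 0.4516; hedge Δ=-0.2493, bond B=7.8519.
  t=0,j=0: stock 28.0000 → up 29.6800 (V=0.4516), down 23.5200 (V=2.6073). Price 0.8270; hedge Δ=-0.3500, bond B=10.6258.
Check: Δ(0,0)·S0 + B(0,0) = 0.8270 = V0.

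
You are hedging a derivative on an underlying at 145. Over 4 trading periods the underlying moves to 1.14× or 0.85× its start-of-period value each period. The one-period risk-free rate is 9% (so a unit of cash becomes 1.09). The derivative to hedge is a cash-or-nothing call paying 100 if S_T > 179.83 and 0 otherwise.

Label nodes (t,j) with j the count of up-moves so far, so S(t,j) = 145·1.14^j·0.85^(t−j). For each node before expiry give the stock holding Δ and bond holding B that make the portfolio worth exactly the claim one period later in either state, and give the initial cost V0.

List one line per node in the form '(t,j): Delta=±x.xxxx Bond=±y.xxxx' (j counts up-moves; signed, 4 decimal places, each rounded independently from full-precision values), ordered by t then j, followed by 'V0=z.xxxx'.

Risk-neutral probability p* = (R−d)/(u−d) = (1.09−0.85)/(1.14−0.85) = 0.8276.
At expiry t=4: V(4,0)=0.0000, V(4,1)=0.0000, V(4,2)=0.0000, V(4,3)=100.0000, V(4,4)=100.0000
Node (3,0) S=89.0481: V=(p*·0.0000+(1−p*)·0.0000)/1.09=0.0000; Δ=(0.0000−0.0000)/(101.5149−75.6909)=0.0000; B=V−Δ·S=0.0000
Node (3,1) S=119.4292: V=(p*·0.0000+(1−p*)·0.0000)/1.09=0.0000; Δ=(0.0000−0.0000)/(136.1493−101.5149)=0.0000; B=V−Δ·S=0.0000
Node (3,2) S=160.1757: V=(p*·100.0000+(1−p*)·0.0000)/1.09=75.9253; Δ=(100.0000−0.0000)/(182.6003−136.1493)=2.1528; B=V−Δ·S=-268.9022
Node (3,3) S=214.8239: V=(p*·100.0000+(1−p*)·100.0000)/1.09=91.7431; Δ=(100.0000−100.0000)/(244.8992−182.6003)=0.0000; B=V−Δ·S=91.7431
Node (2,0) S=104.7625: V=(p*·0.0000+(1−p*)·0.0000)/1.09=0.0000; Δ=(0.0000−0.0000)/(119.4292−89.0481)=0.0000; B=V−Δ·S=0.0000
Node (2,1) S=140.5050: V=(p*·75.9253+(1−p*)·0.0000)/1.09=57.6466; Δ=(75.9253−0.0000)/(160.1757−119.4292)=1.8634; B=V−Δ·S=-204.1649
Node (2,2) S=188.4420: V=(p*·91.7431+(1−p*)·75.9253)/1.09=81.6660; Δ=(91.7431−75.9253)/(214.8239−160.1757)=0.2894; B=V−Δ·S=27.1219
Node (1,0) S=123.2500: V=(p*·57.6466+(1−p*)·0.0000)/1.09=43.7684; Δ=(57.6466−0.0000)/(140.5050−104.7625)=1.6128; B=V−Δ·S=-155.0129
Node (1,1) S=165.3000: V=(p*·81.6660+(1−p*)·57.6466)/1.09=71.1236; Δ=(81.6660−57.6466)/(188.4420−140.5050)=0.5011; B=V−Δ·S=-11.7020
Node (0,0) S=145.0000: V=(p*·71.1236+(1−p*)·43.7684)/1.09=60.9240; Δ=(71.1236−43.7684)/(165.3000−123.2500)=0.6505; B=V−Δ·S=-33.4044
Each (Δ,B) replicates both successor values, so the strategy is self-financing and V0 is arbitrage-free.

(0,0): Delta=0.6505 Bond=-33.4044
(1,0): Delta=1.6128 Bond=-155.0129
(1,1): Delta=0.5011 Bond=-11.7020
(2,0): Delta=0.0000 Bond=0.0000
(2,1): Delta=1.8634 Bond=-204.1649
(2,2): Delta=0.2894 Bond=27.1219
(3,0): Delta=0.0000 Bond=0.0000
(3,1): Delta=0.0000 Bond=0.0000
(3,2): Delta=2.1528 Bond=-268.9022
(3,3): Delta=0.0000 Bond=91.7431
V0=60.9240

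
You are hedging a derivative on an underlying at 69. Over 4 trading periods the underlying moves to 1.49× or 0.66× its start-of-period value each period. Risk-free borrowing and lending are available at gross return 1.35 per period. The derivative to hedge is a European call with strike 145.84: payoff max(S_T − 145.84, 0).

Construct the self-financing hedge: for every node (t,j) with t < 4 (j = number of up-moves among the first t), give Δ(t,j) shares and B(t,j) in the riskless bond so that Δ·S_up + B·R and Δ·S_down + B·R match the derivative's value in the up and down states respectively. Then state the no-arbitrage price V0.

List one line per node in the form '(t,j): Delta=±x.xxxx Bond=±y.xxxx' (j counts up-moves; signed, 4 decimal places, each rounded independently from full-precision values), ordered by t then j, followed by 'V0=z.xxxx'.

Since d<R<u, set p* = (R−d)/(u−d) = 0.8313; price each node as the discounted p*-expectation of its children.
Terminal payoffs: V(4,0)=0.0000, V(4,1)=0.0000, V(4,2)=0.0000, V(4,3)=4.8040, V(4,4)=194.2502
  t=3,j=0: stock 19.8372 → up 29.5575 (V=0.0000), down 13.0926 (V=0.0000). Price 0.0000; hedge Δ=0.0000, bond B=0.0000.
  t=3,j=1: stock 44.7840 → up 66.7282 (V=0.0000), down 29.5575 (V=0.0000). Price 0.0000; hedge Δ=0.0000, bond B=0.0000.
  t=3,j=2: stock 101.1034 → up 150.6440 (V=4.8040), down 66.7282 (V=0.0000). Price 2.9583; hedge Δ=0.0572, bond B=-2.8297.
  t=3,j=3: stock 228.2485 → up 340.0902 (V=194.2502), down 150.6440 (V=4.8040). Price 120.2189; hedge Δ=1.0000, bond B=-108.0296.
  t=2,j=0: stock 30.0564 → up 44.7840 (V=0.0000), down 19.8372 (V=0.0000). Price 0.0000; hedge Δ=0.0000, bond B=0.0000.
  t=2,j=1: stock 67.8546 → up 101.1034 (V=2.9583), down 44.7840 (V=0.0000). Price 1.8217; hedge Δ=0.0525, bond B=-1.7425.
  t=2,j=2: stock 153.1869 → up 228.2485 (V=120.2189), down 101.1034 (V=2.9583). Price 74.4000; hedge Δ=0.9223, bond B=-66.8778.
  t=1,j=0: stock 45.5400 → up 67.8546 (V=1.8217), down 30.0564 (V=0.0000). Price 1.1218; hedge Δ=0.0482, bond B=-1.0730.
  t=1,j=1: stock 102.8100 → up 153.1869 (V=74.4000), down 67.8546 (V=1.8217). Price 46.0429; hedge Δ=0.8505, bond B=-41.4008.
  t=0,j=0: stock 69.0000 → up 102.8100 (V=46.0429), down 45.5400 (V=1.1218). Price 28.4932; hedge Δ=0.7844, bond B=-25.6286.
Check: Δ(0,0)·S0 + B(0,0) = 28.4932 = V0.

(0,0): Delta=0.7844 Bond=-25.6286
(1,0): Delta=0.0482 Bond=-1.0730
(1,1): Delta=0.8505 Bond=-41.4008
(2,0): Delta=0.0000 Bond=0.0000
(2,1): Delta=0.0525 Bond=-1.7425
(2,2): Delta=0.9223 Bond=-66.8778
(3,0): Delta=0.0000 Bond=0.0000
(3,1): Delta=0.0000 Bond=0.0000
(3,2): Delta=0.0572 Bond=-2.8297
(3,3): Delta=1.0000 Bond=-108.0296
V0=28.4932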